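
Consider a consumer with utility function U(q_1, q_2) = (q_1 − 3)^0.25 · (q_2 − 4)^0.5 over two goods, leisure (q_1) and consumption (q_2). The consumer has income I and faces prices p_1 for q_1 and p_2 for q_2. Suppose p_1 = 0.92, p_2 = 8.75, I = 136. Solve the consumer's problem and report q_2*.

Discretionary income = 136 − 3·0.92 − 4·8.75 = 98.24; q_2* = 4 + 2/3·98.24/8.75 = 11.485.

q_2* = 11.485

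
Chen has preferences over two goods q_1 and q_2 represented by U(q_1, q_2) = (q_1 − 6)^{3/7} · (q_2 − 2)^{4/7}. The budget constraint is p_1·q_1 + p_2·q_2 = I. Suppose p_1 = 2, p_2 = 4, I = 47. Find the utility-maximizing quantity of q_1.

Let q_1' = q_1−6, q_2' = q_2−2. MRS = (3/4)·q_2'/q_1' = p_1/p_2.
Substituting into the budget: q_1* = 6 + 3/7·(I − 6·p_1 − 2·p_2)/p_1, and q_2* = 2 + 4/7·(…)/p_2.
Discretionary income = 47 − 6·2 − 2·4 = 27; q_1* = 6 + 3/7·27/2 = 11.7857.

q_1* = 11.7857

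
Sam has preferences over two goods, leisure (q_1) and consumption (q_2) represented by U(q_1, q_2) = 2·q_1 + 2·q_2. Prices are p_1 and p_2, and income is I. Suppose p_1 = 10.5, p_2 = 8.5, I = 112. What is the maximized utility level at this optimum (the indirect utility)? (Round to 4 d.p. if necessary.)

V = 26.3529

Perfect substitutes: compare marginal utility per dollar. 2/p_1 vs 2/p_2 → 0.1905 vs 0.2353.
q_2 gives more utility per dollar, so spend all income on q_2: q_2* = I/p_2, q_1* = 0.
Numerically: q_1* = 0, q_2* = 13.1765.
Utility at the optimum: U(0, 13.1765) = 26.3529.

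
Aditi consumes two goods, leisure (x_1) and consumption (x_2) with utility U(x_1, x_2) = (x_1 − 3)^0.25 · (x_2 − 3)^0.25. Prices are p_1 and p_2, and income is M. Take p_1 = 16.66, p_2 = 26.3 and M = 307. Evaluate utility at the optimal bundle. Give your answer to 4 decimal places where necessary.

MRS = (x_2−3)/(x_1−3). Tangency with p_1/p_2 gives x_2−3 = (p_1/p_2)·(x_1−3).
After buying the subsistence bundle (3, 3), a share 0.5 of the remaining income goes to x_1: x_1* = 3 + 0.5·(M − 3p_1 − 3p_2)/p_1.
Discretionary income = 307 − 3·16.66 − 3·26.3 = 178.12; x_1* = 3 + 0.5·178.12/16.66 = 8.3457; x_2* = 3 + 0.5·178.12/26.3 = 6.3863.
Utility at the optimum: U(8.3457, 6.3863) = 2.0627.

V = 2.0627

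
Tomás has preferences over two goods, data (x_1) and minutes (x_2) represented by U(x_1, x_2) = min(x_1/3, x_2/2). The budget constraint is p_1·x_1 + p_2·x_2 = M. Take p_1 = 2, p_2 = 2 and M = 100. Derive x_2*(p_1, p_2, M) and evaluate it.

With perfect complements, no substitution: consume in ratio x_1:x_2 = 3:2.
Budget: p_1·x_1 + p_2·(2/3)·x_1 = M, so (3·p_1 + 2·p_2)·x_1 = 3·M.
Demand: x_1*(p_1,p_2,M) = 3·M/(3·p_1 + 2·p_2), x_2* = 2·M/(3·p_1 + 2·p_2).
Here 3·2 + 2·2 = 10, giving x_2* = 20.

x_2* = 20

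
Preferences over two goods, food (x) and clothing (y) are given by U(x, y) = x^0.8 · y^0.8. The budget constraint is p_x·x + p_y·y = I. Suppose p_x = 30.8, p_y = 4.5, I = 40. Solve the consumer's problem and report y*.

y* = 4.4444

At p_x=30.8, p_y=4.5, I=40: y* = 0.5·40/4.5 = 4.4444.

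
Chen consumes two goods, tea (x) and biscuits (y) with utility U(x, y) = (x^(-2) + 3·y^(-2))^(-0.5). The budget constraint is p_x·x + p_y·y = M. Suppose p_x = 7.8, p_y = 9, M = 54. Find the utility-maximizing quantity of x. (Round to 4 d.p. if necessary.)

MRS = MU_x/MU_y = (1/3)·(y/x)^(3). Set equal to p_x/p_y.
Hence y/x = (3·p_x/p_y)^(1/(3)), i.e. raised to the 1/3 power.
Substitute y = (y/x)·x into the budget: x* = M/(p_x + p_y·(y/x)).
Numerically y/x = 1.375069, so x* = 54/(7.8 + 9·1.375069) = 2.6765.

x* = 2.6765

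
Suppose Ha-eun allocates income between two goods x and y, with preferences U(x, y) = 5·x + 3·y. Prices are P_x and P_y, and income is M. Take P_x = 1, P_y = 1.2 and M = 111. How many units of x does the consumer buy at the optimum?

x* = 111

Perfect substitutes: compare marginal utility per dollar. 5/P_x vs 3/P_y → 5 vs 2.5.
x gives more utility per dollar, so spend all income on x: x* = M/P_x, y* = 0.
Numerically: x* = 111, y* = 0.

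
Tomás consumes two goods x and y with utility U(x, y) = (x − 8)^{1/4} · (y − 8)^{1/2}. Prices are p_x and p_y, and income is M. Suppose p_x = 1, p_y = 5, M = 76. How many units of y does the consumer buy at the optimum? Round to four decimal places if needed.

y* = 11.7333

This is Cobb-Douglas in (x−8, y−8): tangency gives 0.25·p_y·(y−8) = 0.5·p_x·(x−8).
After buying the subsistence bundle (8, 8), a share 1/3 of the remaining income goes to x: x* = 8 + 1/3·(M − 8p_x − 8p_y)/p_x.
Discretionary income = 76 − 8·1 − 8·5 = 28; y* = 8 + 2/3·28/5 = 11.7333.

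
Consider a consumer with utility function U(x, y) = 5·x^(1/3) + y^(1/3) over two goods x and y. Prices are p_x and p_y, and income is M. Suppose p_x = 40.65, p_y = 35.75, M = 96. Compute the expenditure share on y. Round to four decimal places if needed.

share on y = 0.0871

From the CES first-order condition, 5·(y/x)^(2/3) = p_x/p_y.
Hence y/x = ((1/5)·p_x/p_y)^(1/(2/3)), i.e. raised to the 1.5 power.
With the ratio pinned down, the budget gives x* = M/(p_x + p_y·(y/x)) and y* = (y/x)·x*.
Numerically y/x = 0.108448, so x* = 96/(40.65 + 35.75·0.108448) = 2.156 and y* = 0.108448·2.156 = 0.2338.
Expenditure on y: 35.75·0.2338 = 8.3588; share = 0.0871.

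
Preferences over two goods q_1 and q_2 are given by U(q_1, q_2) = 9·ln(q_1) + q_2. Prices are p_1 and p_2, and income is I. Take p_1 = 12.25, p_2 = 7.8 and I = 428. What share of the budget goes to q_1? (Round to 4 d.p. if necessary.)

share on q_1 = 0.164

At the given prices: q_1* = 9·7.8/12.25 = 5.7306, and q_2* = 45.8718.
Expenditure on q_1: 12.25·5.7306 = 70.2; share = 0.164.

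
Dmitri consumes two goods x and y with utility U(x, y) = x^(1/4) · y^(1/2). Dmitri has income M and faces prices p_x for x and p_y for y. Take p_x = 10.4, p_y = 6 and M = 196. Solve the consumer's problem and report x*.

x* = 6.2821

MU_x/MU_y = (0.25·y)/(0.5·x); tangency sets this equal to p_x/p_y.
So 0.25·p_y·y = 0.5·p_x·x; combined with the budget, a share 1/3 of income goes to x.
Demand: x*(p_x,p_y,M) = 1/3·M/p_x and y* = 2/3·M/p_y.
At p_x=10.4, p_y=6, M=196: x* = 1/3·196/10.4 = 6.2821.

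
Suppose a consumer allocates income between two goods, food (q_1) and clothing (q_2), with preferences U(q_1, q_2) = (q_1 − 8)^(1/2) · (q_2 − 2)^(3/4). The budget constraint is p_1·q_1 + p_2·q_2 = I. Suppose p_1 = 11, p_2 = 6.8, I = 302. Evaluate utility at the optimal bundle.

V = 23.2776

Let q_1' = q_1−8, q_2' = q_2−2. MRS = (2/3)·q_2'/q_1' = p_1/p_2.
Substituting into the budget: q_1* = 8 + 0.4·(I − 8·p_1 − 2·p_2)/p_1, and q_2* = 2 + 0.6·(…)/p_2.
Discretionary income = 302 − 8·11 − 2·6.8 = 200.4; q_1* = 8 + 0.4·200.4/11 = 15.2873; q_2* = 2 + 0.6·200.4/6.8 = 19.6824.
Utility at the optimum: U(15.2873, 19.6824) = 23.2776.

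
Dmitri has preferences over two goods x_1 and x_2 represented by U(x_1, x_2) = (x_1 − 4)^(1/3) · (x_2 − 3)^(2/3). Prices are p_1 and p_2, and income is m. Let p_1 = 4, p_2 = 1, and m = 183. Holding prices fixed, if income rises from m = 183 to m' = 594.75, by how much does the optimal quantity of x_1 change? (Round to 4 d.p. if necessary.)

MRS = (1/2)·(x_2−3)/(x_1−4). Tangency with p_1/p_2 gives x_2−3 = 2·(p_1/p_2)·(x_1−4).
After buying the subsistence bundle (4, 3), a share 1/3 of the remaining income goes to x_1: x_1* = 4 + 1/3·(m − 4p_1 − 3p_2)/p_1.
Discretionary income = 183 − 4·4 − 3·1 = 164; x_1* = 4 + 1/3·164/4 = 17.6667.
At m' = 594.75: x_1* = 51.9792. Change: 51.9792 − 17.6667 = 34.3125.

Δx_1* = 34.3125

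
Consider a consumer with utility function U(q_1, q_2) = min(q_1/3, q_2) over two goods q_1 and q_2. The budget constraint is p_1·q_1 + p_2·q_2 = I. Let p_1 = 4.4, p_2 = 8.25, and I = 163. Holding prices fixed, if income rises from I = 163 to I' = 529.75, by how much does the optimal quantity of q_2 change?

With perfect complements, no substitution: consume in ratio q_1:q_2 = 3:1.
Budget: p_1·q_1 + p_2·(1/3)·q_1 = I, so (3·p_1 + p_2)·q_1 = 3·I.
Demand: q_1*(p_1,p_2,I) = 3·I/(3·p_1 + p_2), q_2* = I/(3·p_1 + p_2).
Here 3·4.4 + 8.25 = 21.45, giving q_2* = 7.5991.
At I' = 529.75: q_2* = 24.697. Change: 24.697 − 7.5991 = 17.0979.

Δq_2* = 17.0979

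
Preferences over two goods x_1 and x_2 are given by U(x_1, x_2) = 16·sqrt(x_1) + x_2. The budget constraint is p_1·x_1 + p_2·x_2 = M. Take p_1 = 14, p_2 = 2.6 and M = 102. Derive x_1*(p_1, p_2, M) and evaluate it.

x_1* = 2.2073

Utility is quasi-linear in x_2; the FOC for x_1 is 8/√x_1 = p_1/p_2.
Solve: √x_1 = 8·p_2/p_1, so x_1*(p_1,p_2) = (8·p_2/p_1)², and x_2* = (M − p_1·x_1*)/p_2.
Plugging in: x_1* = (8·2.6/14)² = 2.2073.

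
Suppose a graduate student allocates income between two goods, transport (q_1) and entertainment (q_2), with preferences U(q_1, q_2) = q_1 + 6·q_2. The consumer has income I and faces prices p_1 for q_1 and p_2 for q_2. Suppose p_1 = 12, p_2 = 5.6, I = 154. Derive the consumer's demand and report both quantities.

q_2 gives more utility per dollar, so spend all income on q_2: q_2* = I/p_2, q_1* = 0.
Numerically: q_1* = 0, q_2* = 27.5.

q_1* = 0, q_2* = 27.5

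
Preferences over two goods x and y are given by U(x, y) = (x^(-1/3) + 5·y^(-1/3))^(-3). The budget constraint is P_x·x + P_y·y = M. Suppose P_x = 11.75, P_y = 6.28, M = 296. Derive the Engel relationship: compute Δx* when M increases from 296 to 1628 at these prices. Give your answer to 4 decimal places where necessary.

Numerically y/x = 5.349167, so x* = 296/(11.75 + 6.28·5.349167) = 6.5281.
At M' = 1628: x* = 35.9043. Change: 35.9043 − 6.5281 = 29.3762.

Δx* = 29.3762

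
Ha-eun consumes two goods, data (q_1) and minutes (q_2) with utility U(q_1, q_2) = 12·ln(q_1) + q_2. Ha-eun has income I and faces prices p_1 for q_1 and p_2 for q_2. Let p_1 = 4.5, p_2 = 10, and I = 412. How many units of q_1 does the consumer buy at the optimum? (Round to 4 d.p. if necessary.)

Set MRS = p_1/p_2: (12/q_1)/1 = p_1/p_2.
So q_1*(p_1,p_2) = 12·p_2/p_1, independent of income; and q_2* = (I − 12·p_2)/p_2.
At the given prices: q_1* = 12·10/4.5 = 26.6667.

q_1* = 26.6667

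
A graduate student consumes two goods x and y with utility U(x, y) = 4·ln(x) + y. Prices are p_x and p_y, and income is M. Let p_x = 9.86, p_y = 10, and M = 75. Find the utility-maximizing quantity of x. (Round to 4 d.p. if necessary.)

Set MRS = p_x/p_y: (4/x)/1 = p_x/p_y.
So x*(p_x,p_y) = 4·p_y/p_x, independent of income; and y* = (M − 4·p_y)/p_y.
At the given prices: x* = 4·10/9.86 = 4.0568.

x* = 4.0568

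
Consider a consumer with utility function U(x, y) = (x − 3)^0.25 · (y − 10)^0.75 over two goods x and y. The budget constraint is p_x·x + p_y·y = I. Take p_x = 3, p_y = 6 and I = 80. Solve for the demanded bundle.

x* = 3.9167, y* = 11.375

MRS = (1/3)·(y−10)/(x−3). Tangency with p_x/p_y gives y−10 = 3·(p_x/p_y)·(x−3).
After buying the subsistence bundle (3, 10), a share 0.25 of the remaining income goes to x: x* = 3 + 0.25·(I − 3p_x − 10p_y)/p_x.
Discretionary income = 80 − 3·3 − 10·6 = 11; x* = 3 + 0.25·11/3 = 3.9167; y* = 10 + 0.75·11/6 = 11.375.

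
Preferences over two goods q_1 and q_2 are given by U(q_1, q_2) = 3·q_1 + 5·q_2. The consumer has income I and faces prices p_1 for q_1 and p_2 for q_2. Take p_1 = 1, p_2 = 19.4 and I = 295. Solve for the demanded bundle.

q_1* = 295, q_2* = 0

Perfect substitutes: compare marginal utility per dollar. 3/p_1 vs 5/p_2 → 3 vs 0.2577.
q_1 gives more utility per dollar, so spend all income on q_1: q_1* = I/p_1, q_2* = 0.
Numerically: q_1* = 295, q_2* = 0.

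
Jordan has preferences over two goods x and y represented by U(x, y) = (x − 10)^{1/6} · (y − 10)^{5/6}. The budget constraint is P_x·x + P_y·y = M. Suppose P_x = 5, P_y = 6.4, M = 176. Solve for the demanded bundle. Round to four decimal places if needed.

This is Cobb-Douglas in (x−10, y−10): tangency gives 1/6·P_y·(y−10) = 5/6·P_x·(x−10).
Substituting into the budget: x* = 10 + 1/6·(M − 10·P_x − 10·P_y)/P_x, and y* = 10 + 5/6·(…)/P_y.
Discretionary income = 176 − 10·5 − 10·6.4 = 62; x* = 10 + 1/6·62/5 = 12.0667; y* = 10 + 5/6·62/6.4 = 18.0729.

x* = 12.0667, y* = 18.0729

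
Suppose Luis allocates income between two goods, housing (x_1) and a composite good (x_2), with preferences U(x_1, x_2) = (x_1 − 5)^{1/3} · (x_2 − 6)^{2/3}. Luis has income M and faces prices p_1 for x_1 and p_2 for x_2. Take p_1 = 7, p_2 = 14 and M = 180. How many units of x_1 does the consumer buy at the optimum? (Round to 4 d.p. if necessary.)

MRS = (1/2)·(x_2−6)/(x_1−5). Tangency with p_1/p_2 gives x_2−6 = 2·(p_1/p_2)·(x_1−5).
After buying the subsistence bundle (5, 6), a share 1/3 of the remaining income goes to x_1: x_1* = 5 + 1/3·(M − 5p_1 − 6p_2)/p_1.
Discretionary income = 180 − 5·7 − 6·14 = 61; x_1* = 5 + 1/3·61/7 = 7.9048.

x_1* = 7.9048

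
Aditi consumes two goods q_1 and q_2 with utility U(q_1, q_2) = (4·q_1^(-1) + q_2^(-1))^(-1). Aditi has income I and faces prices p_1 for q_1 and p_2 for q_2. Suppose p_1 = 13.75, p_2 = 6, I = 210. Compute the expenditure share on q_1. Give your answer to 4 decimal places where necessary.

MU_q_1 ∝ 4·q_1^(-2), MU_q_2 ∝ q_2^(-2), so MRS = 4·(q_2/q_1)^(2) = p_1/p_2.
Solve for the ratio: q_2/q_1 = [(1/4)·p_1/p_2]^(0.5).
With the ratio pinned down, the budget gives q_1* = I/(p_1 + p_2·(q_2/q_1)) and q_2* = (q_2/q_1)·q_1*.
Numerically q_2/q_1 = 0.756913, so q_1* = 210/(13.75 + 6·0.756913) = 11.4808 and q_2* = 0.756913·11.4808 = 8.6899.
Expenditure on q_1: 13.75·11.4808 = 157.8604; share = 0.7517.

share on q_1 = 0.7517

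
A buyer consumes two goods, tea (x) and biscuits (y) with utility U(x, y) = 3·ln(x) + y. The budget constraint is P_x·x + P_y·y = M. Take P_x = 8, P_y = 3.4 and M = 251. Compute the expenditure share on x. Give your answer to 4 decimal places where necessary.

Set MRS = P_x/P_y: (3/x)/1 = P_x/P_y.
So x*(P_x,P_y) = 3·P_y/P_x, independent of income; and y* = (M − 3·P_y)/P_y.
At the given prices: x* = 3·3.4/8 = 1.275, and y* = 70.8235.
Expenditure on x: 8·1.275 = 10.2; share = 0.0406.

share on x = 0.0406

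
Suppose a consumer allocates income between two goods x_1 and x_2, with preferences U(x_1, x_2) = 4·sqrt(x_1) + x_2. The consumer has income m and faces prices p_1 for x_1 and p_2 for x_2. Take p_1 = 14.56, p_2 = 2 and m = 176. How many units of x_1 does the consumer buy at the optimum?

Utility is quasi-linear in x_2; the FOC for x_1 is 2/√x_1 = p_1/p_2.
Thus x_1* = (2·p_2/p_1)² — independent of m — with the rest of income spent on x_2.
Plugging in: x_1* = (2·2/14.56)² = 0.0755.

x_1* = 0.0755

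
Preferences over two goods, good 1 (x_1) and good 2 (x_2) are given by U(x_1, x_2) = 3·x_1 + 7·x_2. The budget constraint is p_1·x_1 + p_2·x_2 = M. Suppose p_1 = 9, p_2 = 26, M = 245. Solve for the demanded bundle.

Perfect substitutes: compare marginal utility per dollar. 3/p_1 vs 7/p_2 → 0.3333 vs 0.2692.
x_1 gives more utility per dollar, so spend all income on x_1: x_1* = M/p_1, x_2* = 0.
Numerically: x_1* = 27.2222, x_2* = 0.

x_1* = 27.2222, x_2* = 0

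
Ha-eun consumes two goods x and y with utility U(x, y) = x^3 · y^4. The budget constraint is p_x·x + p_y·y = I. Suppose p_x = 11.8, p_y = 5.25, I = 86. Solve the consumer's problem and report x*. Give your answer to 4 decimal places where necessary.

At p_x=11.8, p_y=5.25, I=86: x* = 3/7·86/11.8 = 3.1235.

x* = 3.1235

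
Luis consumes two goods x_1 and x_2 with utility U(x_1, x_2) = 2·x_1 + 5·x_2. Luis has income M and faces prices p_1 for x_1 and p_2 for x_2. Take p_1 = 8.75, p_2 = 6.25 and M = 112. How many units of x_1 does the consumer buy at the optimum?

x_1* = 0

Perfect substitutes: compare marginal utility per dollar. 2/p_1 vs 5/p_2 → 0.2286 vs 0.8.
x_2 gives more utility per dollar, so spend all income on x_2: x_2* = M/p_2, x_1* = 0.
Numerically: x_1* = 0, x_2* = 17.92.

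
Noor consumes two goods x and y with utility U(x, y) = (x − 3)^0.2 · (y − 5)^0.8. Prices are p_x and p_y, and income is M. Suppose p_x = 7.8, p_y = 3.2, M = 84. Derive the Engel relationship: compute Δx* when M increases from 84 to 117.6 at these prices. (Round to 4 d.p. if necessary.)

MRS = (1/4)·(y−5)/(x−3). Tangency with p_x/p_y gives y−5 = 4·(p_x/p_y)·(x−3).
After buying the subsistence bundle (3, 5), a share 0.2 of the remaining income goes to x: x* = 3 + 0.2·(M − 3p_x − 5p_y)/p_x.
Discretionary income = 84 − 3·7.8 − 5·3.2 = 44.6; x* = 3 + 0.2·44.6/7.8 = 4.1436.
At M' = 117.6: x* = 5.0051. Change: 5.0051 − 4.1436 = 0.8615.

Δx* = 0.8615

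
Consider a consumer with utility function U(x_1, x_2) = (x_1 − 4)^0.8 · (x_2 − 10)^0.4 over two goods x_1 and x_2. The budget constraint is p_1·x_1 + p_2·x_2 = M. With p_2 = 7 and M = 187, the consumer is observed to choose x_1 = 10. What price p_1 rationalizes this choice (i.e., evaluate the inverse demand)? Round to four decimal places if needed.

p_1 = 9

MRS = 2·(x_2−10)/(x_1−4). Tangency with p_1/p_2 gives x_2−10 = (1/2)·(p_1/p_2)·(x_1−4).
Substituting into the budget: x_1* = 4 + 2/3·(M − 4·p_1 − 10·p_2)/p_1, and x_2* = 10 + 1/3·(…)/p_2.
Set x_1* = 10 in the demand function and solve for p_1: p_1 = 9.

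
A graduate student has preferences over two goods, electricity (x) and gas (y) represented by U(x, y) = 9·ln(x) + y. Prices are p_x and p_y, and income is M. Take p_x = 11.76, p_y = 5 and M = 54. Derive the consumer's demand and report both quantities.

MU_x = 9/x, MU_y = 1. Tangency: 9/x = p_x/p_y.
So x*(p_x,p_y) = 9·p_y/p_x, independent of income; and y* = (M − 9·p_y)/p_y.
At the given prices: x* = 9·5/11.76 = 3.8265, and y* = 1.8.

x* = 3.8265, y* = 1.8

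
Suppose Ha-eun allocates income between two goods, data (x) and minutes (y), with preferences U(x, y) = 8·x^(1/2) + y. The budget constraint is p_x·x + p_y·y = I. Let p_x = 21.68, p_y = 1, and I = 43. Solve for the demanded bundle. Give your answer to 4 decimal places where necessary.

Plugging in: x* = (4·1/21.68)² = 0.034, y* = 42.262.

x* = 0.034, y* = 42.262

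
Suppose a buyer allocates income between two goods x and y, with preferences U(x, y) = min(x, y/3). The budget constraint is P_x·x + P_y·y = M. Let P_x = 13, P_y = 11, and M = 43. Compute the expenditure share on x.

With perfect complements, no substitution: consume in ratio x:y = 1:3.
Budget: P_x·x + P_y·3·x = M, so (P_x + 3·P_y)·x = M.
Demand: x*(P_x,P_y,M) = M/(P_x + 3·P_y), y* = 3·M/(P_x + 3·P_y).
Here 13 + 3·11 = 46, giving x* = 0.9348 and y* = 2.8043.
Expenditure on x: 13·0.9348 = 12.1522; share = 0.2826.

share on x = 0.2826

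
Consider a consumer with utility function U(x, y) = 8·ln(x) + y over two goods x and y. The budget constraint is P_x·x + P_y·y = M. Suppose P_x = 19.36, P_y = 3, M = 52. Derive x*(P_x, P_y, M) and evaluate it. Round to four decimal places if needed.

x* = 1.2397

MU_x = 8/x, MU_y = 1. Tangency: 8/x = P_x/P_y.
So x*(P_x,P_y) = 8·P_y/P_x, independent of income; and y* = (M − 8·P_y)/P_y.
At the given prices: x* = 8·3/19.36 = 1.2397.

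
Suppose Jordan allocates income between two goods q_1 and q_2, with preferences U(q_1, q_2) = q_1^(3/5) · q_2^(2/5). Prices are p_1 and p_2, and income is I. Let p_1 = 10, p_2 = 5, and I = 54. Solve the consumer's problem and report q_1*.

q_1* = 3.24

Demand: q_1*(p_1,p_2,I) = 0.6·I/p_1 and q_2* = 0.4·I/p_2.
At p_1=10, p_2=5, I=54: q_1* = 0.6·54/10 = 3.24.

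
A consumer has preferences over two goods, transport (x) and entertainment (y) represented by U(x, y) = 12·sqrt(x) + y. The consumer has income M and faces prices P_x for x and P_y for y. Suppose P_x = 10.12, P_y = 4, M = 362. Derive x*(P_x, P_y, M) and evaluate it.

x* = 5.6242

Solve: √x = 6·P_y/P_x, so x*(P_x,P_y) = (6·P_y/P_x)², and y* = (M − P_x·x*)/P_y.
Plugging in: x* = (6·4/10.12)² = 5.6242.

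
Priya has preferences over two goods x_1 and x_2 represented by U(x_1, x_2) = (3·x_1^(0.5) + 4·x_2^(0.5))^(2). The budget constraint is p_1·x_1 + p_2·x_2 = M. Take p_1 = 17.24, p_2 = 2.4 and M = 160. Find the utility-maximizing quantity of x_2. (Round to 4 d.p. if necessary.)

x_2* = 61.8254

From the CES first-order condition, (3/4)·(x_2/x_1)^(0.5) = p_1/p_2.
Hence x_2/x_1 = ((4/3)·p_1/p_2)^(1/(0.5)), i.e. raised to the 2 power.
With the ratio pinned down, the budget gives x_1* = M/(p_1 + p_2·(x_2/x_1)) and x_2* = (x_2/x_1)·x_1*.
Numerically x_2/x_1 = 91.733827, so x_1* = 160/(17.24 + 2.4·91.733827) = 0.674 and x_2* = 91.733827·0.674 = 61.8254.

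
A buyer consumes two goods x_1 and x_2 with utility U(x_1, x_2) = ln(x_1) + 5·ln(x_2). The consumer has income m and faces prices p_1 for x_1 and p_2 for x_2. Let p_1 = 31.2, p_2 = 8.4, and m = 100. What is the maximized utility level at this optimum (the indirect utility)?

The MRS is (1/5)·x_2/x_1. Set MRS = p_1/p_2.
Rearranging, p_2·x_2 = 5·p_1·x_1. Substituting into the budget gives p_1·x_1·(1 + 5) = m.
Demand: x_1*(p_1,p_2,m) = 1/6·m/p_1 and x_2* = 5/6·m/p_2.
At p_1=31.2, p_2=8.4, m=100: x_1* = 1/6·100/31.2 = 0.5342, x_2* = 9.9206.
Utility at the optimum: U(0.5342, 9.9206) = 10.8461.

V = 10.8461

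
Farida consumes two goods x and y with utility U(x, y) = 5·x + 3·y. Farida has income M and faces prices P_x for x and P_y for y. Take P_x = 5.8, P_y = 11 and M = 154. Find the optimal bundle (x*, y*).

Linear utility — the consumer picks whichever good has higher MU/price: 5/5.8 = 0.8621 vs 3/11 = 0.2727.
x gives more utility per dollar, so spend all income on x: x* = M/P_x, y* = 0.
Numerically: x* = 26.5517, y* = 0.

x* = 26.5517, y* = 0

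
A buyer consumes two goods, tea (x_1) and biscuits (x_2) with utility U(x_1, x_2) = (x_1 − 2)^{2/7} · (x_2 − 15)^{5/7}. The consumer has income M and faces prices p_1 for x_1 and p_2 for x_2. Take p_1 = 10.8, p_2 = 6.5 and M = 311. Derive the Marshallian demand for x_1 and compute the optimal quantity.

This is Cobb-Douglas in (x_1−2, x_2−15): tangency gives 2/7·p_2·(x_2−15) = 5/7·p_1·(x_1−2).
Substituting into the budget: x_1* = 2 + 2/7·(M − 2·p_1 − 15·p_2)/p_1, and x_2* = 15 + 5/7·(…)/p_2.
Discretionary income = 311 − 2·10.8 − 15·6.5 = 191.9; x_1* = 2 + 2/7·191.9/10.8 = 7.0767.

x_1* = 7.0767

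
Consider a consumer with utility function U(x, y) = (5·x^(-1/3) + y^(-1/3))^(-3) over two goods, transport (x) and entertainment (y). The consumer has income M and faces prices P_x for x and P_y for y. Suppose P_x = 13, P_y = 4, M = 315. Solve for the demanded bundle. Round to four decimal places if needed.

x* = 19.8168, y* = 14.3456

From the CES first-order condition, 5·(y/x)^(4/3) = P_x/P_y.
Hence y/x = ((1/5)·P_x/P_y)^(1/(4/3)), i.e. raised to the 0.75 power.
Substitute y = (y/x)·x into the budget: x* = M/(P_x + P_y·(y/x)).
Numerically y/x = 0.723911, so x* = 315/(13 + 4·0.723911) = 19.8168 and y* = 0.723911·19.8168 = 14.3456.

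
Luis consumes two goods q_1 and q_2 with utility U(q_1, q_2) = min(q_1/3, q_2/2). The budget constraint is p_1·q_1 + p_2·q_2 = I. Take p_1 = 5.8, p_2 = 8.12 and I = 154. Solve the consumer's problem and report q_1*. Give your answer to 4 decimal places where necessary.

q_1* = 13.7337

Leontief preferences: the optimum is at the kink where q_1/3 = q_2/2, i.e. q_2 = (2/3)·q_1.
Budget: p_1·q_1 + p_2·(2/3)·q_1 = I, so (3·p_1 + 2·p_2)·q_1 = 3·I.
Demand: q_1*(p_1,p_2,I) = 3·I/(3·p_1 + 2·p_2), q_2* = 2·I/(3·p_1 + 2·p_2).
Here 3·5.8 + 2·8.12 = 33.64, giving q_1* = 13.7337.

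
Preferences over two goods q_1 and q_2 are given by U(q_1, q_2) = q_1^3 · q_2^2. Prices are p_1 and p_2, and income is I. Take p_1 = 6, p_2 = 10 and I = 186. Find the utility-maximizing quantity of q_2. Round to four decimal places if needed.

Tangency: MRS = (3/2)·q_2/q_1 = p_1/p_2.
Rearranging, p_2·q_2 = (2/3)·p_1·q_1. Substituting into the budget gives p_1·q_1·(1 + (2/3)) = I.
Demand: q_1*(p_1,p_2,I) = 0.6·I/p_1 and q_2* = 0.4·I/p_2.
At p_1=6, p_2=10, I=186: q_2* = 0.4·186/10 = 7.44.

q_2* = 7.44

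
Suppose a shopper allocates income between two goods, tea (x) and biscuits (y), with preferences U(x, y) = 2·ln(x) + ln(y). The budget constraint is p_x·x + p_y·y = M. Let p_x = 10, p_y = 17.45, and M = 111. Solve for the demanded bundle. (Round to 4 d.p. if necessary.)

Tangency: MRS = 2·y/x = p_x/p_y.
Rearranging, p_y·y = (1/2)·p_x·x. Substituting into the budget gives p_x·x·(1 + (1/2)) = M.
Demand: x*(p_x,p_y,M) = 2/3·M/p_x and y* = 1/3·M/p_y.
At p_x=10, p_y=17.45, M=111: x* = 2/3·111/10 = 7.4, y* = 2.1203.

x* = 7.4, y* = 2.1203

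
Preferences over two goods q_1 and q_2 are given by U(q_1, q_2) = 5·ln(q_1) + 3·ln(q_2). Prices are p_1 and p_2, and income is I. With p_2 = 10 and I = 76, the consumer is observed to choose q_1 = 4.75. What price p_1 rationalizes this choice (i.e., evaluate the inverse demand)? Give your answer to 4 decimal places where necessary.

p_1 = 10

Tangency: MRS = (5/3)·q_2/q_1 = p_1/p_2.
Rearranging, p_2·q_2 = (3/5)·p_1·q_1. Substituting into the budget gives p_1·q_1·(1 + (3/5)) = I.
Demand: q_1*(p_1,p_2,I) = 0.625·I/p_1 and q_2* = 0.375·I/p_2.
Set q_1* = 4.75 in the demand function and solve for p_1: p_1 = 10.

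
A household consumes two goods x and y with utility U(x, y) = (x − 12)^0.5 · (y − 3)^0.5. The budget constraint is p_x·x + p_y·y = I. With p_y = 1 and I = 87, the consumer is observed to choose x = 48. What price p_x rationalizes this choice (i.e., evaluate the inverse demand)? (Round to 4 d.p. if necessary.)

p_x = 1

Let x' = x−12, y' = y−3. MRS = y'/x' = p_x/p_y.
Substituting into the budget: x* = 12 + 0.5·(I − 12·p_x − 3·p_y)/p_x, and y* = 3 + 0.5·(…)/p_y.
Set x* = 48 in the demand function and solve for p_x: p_x = 1.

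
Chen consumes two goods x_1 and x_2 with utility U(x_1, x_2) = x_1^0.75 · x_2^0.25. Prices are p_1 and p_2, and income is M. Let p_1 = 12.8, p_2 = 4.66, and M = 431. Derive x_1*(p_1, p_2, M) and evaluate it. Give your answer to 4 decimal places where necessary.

Demand: x_1*(p_1,p_2,M) = 0.75·M/p_1 and x_2* = 0.25·M/p_2.
At p_1=12.8, p_2=4.66, M=431: x_1* = 0.75·431/12.8 = 25.2539.

x_1* = 25.2539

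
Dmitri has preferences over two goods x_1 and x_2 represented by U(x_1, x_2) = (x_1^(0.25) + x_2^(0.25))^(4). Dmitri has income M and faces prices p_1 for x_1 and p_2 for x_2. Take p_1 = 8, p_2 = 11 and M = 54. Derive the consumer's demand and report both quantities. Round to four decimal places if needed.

x_1* = 3.554, x_2* = 2.3244

Substitute x_2 = (x_2/x_1)·x_1 into the budget: x_1* = M/(p_1 + p_2·(x_2/x_1)).
Numerically x_2/x_1 = 0.654028, so x_1* = 54/(8 + 11·0.654028) = 3.554 and x_2* = 0.654028·3.554 = 2.3244.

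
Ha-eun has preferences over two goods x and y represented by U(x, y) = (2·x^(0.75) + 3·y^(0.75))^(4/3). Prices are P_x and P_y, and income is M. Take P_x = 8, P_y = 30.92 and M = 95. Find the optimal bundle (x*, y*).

x* = 10.9177, y* = 0.2477

Substitute y = (y/x)·x into the budget: x* = M/(P_x + P_y·(y/x)).
Numerically y/x = 0.022686, so x* = 95/(8 + 30.92·0.022686) = 10.9177 and y* = 0.022686·10.9177 = 0.2477.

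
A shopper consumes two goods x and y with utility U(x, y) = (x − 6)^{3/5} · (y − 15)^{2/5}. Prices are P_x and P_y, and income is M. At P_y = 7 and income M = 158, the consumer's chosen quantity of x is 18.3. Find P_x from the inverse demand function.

P_x = 2

Let x' = x−6, y' = y−15. MRS = (3/2)·y'/x' = P_x/P_y.
After buying the subsistence bundle (6, 15), a share 0.6 of the remaining income goes to x: x* = 6 + 0.6·(M − 6P_x − 15P_y)/P_x.
Set x* = 18.3 in the demand function and solve for P_x: P_x = 2.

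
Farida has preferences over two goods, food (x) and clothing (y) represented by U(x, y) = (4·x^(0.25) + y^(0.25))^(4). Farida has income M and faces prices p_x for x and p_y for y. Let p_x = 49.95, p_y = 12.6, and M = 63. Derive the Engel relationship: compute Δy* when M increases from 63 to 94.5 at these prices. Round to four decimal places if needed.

With the ratio pinned down, the budget gives x* = M/(p_x + p_y·(y/x)) and y* = (y/x)·x*.
Numerically y/x = 0.988113, so x* = 63/(49.95 + 12.6·0.988113) = 1.0096 and y* = 0.988113·1.0096 = 0.9976.
At M' = 94.5: y* = 1.4964. Change: 1.4964 − 0.9976 = 0.4988.

Δy* = 0.4988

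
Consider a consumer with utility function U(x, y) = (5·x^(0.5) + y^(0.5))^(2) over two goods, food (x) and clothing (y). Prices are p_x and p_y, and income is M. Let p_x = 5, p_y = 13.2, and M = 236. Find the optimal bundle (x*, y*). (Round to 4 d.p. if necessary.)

x* = 46.4955, y* = 0.2668

MU_x ∝ 5·x^(-0.5), MU_y ∝ y^(-0.5), so MRS = 5·(y/x)^(0.5) = p_x/p_y.
Solve for the ratio: y/x = [(1/5)·p_x/p_y]^(2).
Substitute y = (y/x)·x into the budget: x* = M/(p_x + p_y·(y/x)).
Numerically y/x = 0.005739, so x* = 236/(5 + 13.2·0.005739) = 46.4955 and y* = 0.005739·46.4955 = 0.2668.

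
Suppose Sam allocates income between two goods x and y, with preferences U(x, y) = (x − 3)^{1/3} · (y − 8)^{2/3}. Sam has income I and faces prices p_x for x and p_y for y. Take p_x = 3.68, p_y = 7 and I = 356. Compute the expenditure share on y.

share on y = 0.6984

Substituting into the budget: x* = 3 + 1/3·(I − 3·p_x − 8·p_y)/p_x, and y* = 8 + 2/3·(…)/p_y.
Discretionary income = 356 − 3·3.68 − 8·7 = 288.96; x* = 3 + 1/3·288.96/3.68 = 29.1739; y* = 8 + 2/3·288.96/7 = 35.52.
Expenditure on y: 7·35.52 = 248.64; share = 0.6984.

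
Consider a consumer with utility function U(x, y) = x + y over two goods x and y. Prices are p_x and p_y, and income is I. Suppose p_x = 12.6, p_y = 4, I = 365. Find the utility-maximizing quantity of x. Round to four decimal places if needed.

Linear utility — the consumer picks whichever good has higher MU/price: 1/12.6 = 0.0794 vs 1/4 = 0.25.
y gives more utility per dollar, so spend all income on y: y* = I/p_y, x* = 0.
Numerically: x* = 0, y* = 91.25.

x* = 0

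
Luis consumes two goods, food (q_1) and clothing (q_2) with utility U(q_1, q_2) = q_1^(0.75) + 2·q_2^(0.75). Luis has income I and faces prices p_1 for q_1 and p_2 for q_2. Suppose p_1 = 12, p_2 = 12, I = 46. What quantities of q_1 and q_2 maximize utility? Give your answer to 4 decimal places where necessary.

q_1* = 0.2255, q_2* = 3.6078

From the CES first-order condition, (1/2)·(q_2/q_1)^(0.25) = p_1/p_2.
Hence q_2/q_1 = (2·p_1/p_2)^(1/(0.25)), i.e. raised to the 4 power.
With the ratio pinned down, the budget gives q_1* = I/(p_1 + p_2·(q_2/q_1)) and q_2* = (q_2/q_1)·q_1*.
Numerically q_2/q_1 = 16, so q_1* = 46/(12 + 12·16) = 0.2255 and q_2* = 16·0.2255 = 3.6078.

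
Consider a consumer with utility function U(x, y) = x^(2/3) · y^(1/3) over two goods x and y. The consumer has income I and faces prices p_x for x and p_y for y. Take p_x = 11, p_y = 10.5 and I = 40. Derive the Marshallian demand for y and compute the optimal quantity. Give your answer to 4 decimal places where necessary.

MU_x/MU_y = (2/3·y)/(1/3·x); tangency sets this equal to p_x/p_y.
Rearranging, p_y·y = (1/2)·p_x·x. Substituting into the budget gives p_x·x·(1 + (1/2)) = I.
Demand: x*(p_x,p_y,I) = 2/3·I/p_x and y* = 1/3·I/p_y.
At p_x=11, p_y=10.5, I=40: y* = 1/3·40/10.5 = 1.2698.

y* = 1.2698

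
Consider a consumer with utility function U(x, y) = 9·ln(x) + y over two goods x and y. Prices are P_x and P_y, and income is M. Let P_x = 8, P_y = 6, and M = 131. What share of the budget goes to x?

share on x = 0.4122

So x*(P_x,P_y) = 9·P_y/P_x, independent of income; and y* = (M − 9·P_y)/P_y.
At the given prices: x* = 9·6/8 = 6.75, and y* = 12.8333.
Expenditure on x: 8·6.75 = 54; share = 0.4122.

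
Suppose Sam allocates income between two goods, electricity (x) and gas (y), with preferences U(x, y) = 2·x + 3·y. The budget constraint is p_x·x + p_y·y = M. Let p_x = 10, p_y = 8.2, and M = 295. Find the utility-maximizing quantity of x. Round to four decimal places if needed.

Perfect substitutes: compare marginal utility per dollar. 2/p_x vs 3/p_y → 0.2 vs 0.3659.
y gives more utility per dollar, so spend all income on y: y* = M/p_y, x* = 0.
Numerically: x* = 0, y* = 35.9756.

x* = 0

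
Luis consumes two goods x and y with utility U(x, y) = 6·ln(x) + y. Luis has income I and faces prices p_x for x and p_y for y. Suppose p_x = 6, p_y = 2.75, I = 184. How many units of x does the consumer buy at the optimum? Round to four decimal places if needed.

So x*(p_x,p_y) = 6·p_y/p_x, independent of income; and y* = (I − 6·p_y)/p_y.
At the given prices: x* = 6·2.75/6 = 2.75.

x* = 2.75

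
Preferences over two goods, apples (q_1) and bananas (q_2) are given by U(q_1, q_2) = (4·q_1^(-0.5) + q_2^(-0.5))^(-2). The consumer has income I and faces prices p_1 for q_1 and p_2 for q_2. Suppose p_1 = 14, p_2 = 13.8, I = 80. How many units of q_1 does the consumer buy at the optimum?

q_1* = 4.0964

MU_q_1 ∝ 4·q_1^(-1.5), MU_q_2 ∝ q_2^(-1.5), so MRS = 4·(q_2/q_1)^(1.5) = p_1/p_2.
Solve for the ratio: q_2/q_1 = [(1/4)·p_1/p_2]^(2/3).
Substitute q_2 = (q_2/q_1)·q_1 into the budget: q_1* = I/(p_1 + p_2·(q_2/q_1)).
Numerically q_2/q_1 = 0.400675, so q_1* = 80/(14 + 13.8·0.400675) = 4.0964.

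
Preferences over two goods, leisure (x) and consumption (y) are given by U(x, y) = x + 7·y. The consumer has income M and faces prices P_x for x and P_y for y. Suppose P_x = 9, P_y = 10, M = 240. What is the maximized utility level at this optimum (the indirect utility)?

Linear utility — the consumer picks whichever good has higher MU/price: 1/9 = 0.1111 vs 7/10 = 0.7.
y gives more utility per dollar, so spend all income on y: y* = M/P_y, x* = 0.
Numerically: x* = 0, y* = 24.
Utility at the optimum: U(0, 24) = 168.

V = 168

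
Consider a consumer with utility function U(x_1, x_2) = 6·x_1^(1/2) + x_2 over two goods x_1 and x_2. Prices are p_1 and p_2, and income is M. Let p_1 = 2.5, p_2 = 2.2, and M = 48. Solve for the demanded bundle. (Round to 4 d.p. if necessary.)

x_1* = 6.9696, x_2* = 13.8982

Solve: √x_1 = 3·p_2/p_1, so x_1*(p_1,p_2) = (3·p_2/p_1)², and x_2* = (M − p_1·x_1*)/p_2.
Plugging in: x_1* = (3·2.2/2.5)² = 6.9696, x_2* = 13.8982.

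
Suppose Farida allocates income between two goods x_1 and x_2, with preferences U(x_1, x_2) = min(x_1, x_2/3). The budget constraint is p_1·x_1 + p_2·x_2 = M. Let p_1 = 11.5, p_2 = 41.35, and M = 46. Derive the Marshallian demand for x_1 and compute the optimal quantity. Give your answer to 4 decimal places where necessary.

Leontief preferences: the optimum is at the kink where x_1/1 = x_2/3, i.e. x_2 = 3·x_1.
Budget: p_1·x_1 + p_2·3·x_1 = M, so (p_1 + 3·p_2)·x_1 = M.
Demand: x_1*(p_1,p_2,M) = M/(p_1 + 3·p_2), x_2* = 3·M/(p_1 + 3·p_2).
Here 11.5 + 3·41.35 = 135.55, giving x_1* = 0.3394.

x_1* = 0.3394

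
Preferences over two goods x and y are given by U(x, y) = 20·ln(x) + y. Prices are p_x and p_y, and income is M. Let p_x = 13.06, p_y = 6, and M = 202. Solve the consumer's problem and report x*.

So x*(p_x,p_y) = 20·p_y/p_x, independent of income; and y* = (M − 20·p_y)/p_y.
At the given prices: x* = 20·6/13.06 = 9.1884.

x* = 9.1884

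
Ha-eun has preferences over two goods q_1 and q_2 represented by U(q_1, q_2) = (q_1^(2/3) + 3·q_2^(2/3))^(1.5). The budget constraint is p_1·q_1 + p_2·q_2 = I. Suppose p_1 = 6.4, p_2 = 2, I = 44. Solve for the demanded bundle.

MU_q_1 ∝ q_1^(-1/3), MU_q_2 ∝ 3·q_2^(-1/3), so MRS = (1/3)·(q_2/q_1)^(1/3) = p_1/p_2.
Solve for the ratio: q_2/q_1 = [3·p_1/p_2]^(3).
Substitute q_2 = (q_2/q_1)·q_1 into the budget: q_1* = I/(p_1 + p_2·(q_2/q_1)).
Numerically q_2/q_1 = 884.736, so q_1* = 44/(6.4 + 2·884.736) = 0.0248 and q_2* = 884.736·0.0248 = 21.9207.

q_1* = 0.0248, q_2* = 21.9207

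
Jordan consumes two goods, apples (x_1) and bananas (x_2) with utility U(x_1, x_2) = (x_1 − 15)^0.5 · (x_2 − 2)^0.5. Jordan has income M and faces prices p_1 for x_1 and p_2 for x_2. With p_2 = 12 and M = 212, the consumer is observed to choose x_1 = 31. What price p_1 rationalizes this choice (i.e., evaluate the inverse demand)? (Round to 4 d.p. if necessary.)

p_1 = 4

This is Cobb-Douglas in (x_1−15, x_2−2): tangency gives 0.5·p_2·(x_2−2) = 0.5·p_1·(x_1−15).
Substituting into the budget: x_1* = 15 + 0.5·(M − 15·p_1 − 2·p_2)/p_1, and x_2* = 2 + 0.5·(…)/p_2.
Set x_1* = 31 in the demand function and solve for p_1: p_1 = 4.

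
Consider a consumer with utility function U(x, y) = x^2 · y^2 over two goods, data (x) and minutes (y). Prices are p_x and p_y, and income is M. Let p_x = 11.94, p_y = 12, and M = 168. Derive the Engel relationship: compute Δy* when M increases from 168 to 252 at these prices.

The MRS is y/x. Set MRS = p_x/p_y.
So 2·p_y·y = 2·p_x·x; combined with the budget, a share 0.5 of income goes to x.
Demand: x*(p_x,p_y,M) = 0.5·M/p_x and y* = 0.5·M/p_y.
At p_x=11.94, p_y=12, M=168: y* = 0.5·168/12 = 7.
At M' = 252: y* = 10.5. Change: 10.5 − 7 = 3.5.

Δy* = 3.5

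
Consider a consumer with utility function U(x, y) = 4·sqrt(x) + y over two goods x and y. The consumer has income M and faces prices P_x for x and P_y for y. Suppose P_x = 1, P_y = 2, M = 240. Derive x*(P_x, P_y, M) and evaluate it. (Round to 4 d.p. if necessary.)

Thus x* = (2·P_y/P_x)² — independent of M — with the rest of income spent on y.
Plugging in: x* = (2·2/1)² = 16.

x* = 16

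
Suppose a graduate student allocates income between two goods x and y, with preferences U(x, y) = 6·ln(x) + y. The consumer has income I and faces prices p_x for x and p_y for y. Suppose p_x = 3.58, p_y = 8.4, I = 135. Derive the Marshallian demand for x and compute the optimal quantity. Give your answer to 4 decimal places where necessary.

MU_x = 6/x, MU_y = 1. Tangency: 6/x = p_x/p_y.
So x*(p_x,p_y) = 6·p_y/p_x, independent of income; and y* = (I − 6·p_y)/p_y.
At the given prices: x* = 6·8.4/3.58 = 14.0782.

x* = 14.0782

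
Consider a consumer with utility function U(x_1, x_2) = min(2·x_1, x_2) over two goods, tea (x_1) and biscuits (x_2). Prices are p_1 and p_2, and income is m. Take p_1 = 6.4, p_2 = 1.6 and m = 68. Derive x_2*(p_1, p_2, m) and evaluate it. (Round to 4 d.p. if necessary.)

Demand: x_1*(p_1,p_2,m) = m/(p_1 + 2·p_2), x_2* = 2·m/(p_1 + 2·p_2).
Here 6.4 + 2·1.6 = 9.6, giving x_2* = 14.1667.

x_2* = 14.1667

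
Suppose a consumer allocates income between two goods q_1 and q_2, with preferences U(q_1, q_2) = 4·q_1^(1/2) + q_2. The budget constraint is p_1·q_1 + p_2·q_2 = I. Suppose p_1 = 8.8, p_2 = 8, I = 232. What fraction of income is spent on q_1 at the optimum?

Utility is quasi-linear in q_2; the FOC for q_1 is 2/√q_1 = p_1/p_2.
Thus q_1* = (2·p_2/p_1)² — independent of I — with the rest of income spent on q_2.
Plugging in: q_1* = (2·8/8.8)² = 3.3058, q_2* = 25.3636.
Expenditure on q_1: 8.8·3.3058 = 29.0909; share = 0.1254.

share on q_1 = 0.1254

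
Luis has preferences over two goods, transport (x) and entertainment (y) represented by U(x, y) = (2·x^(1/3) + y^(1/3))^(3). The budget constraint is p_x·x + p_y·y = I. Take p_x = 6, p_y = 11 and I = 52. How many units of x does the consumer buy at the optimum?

MRS = MU_x/MU_y = 2·(y/x)^(2/3). Set equal to p_x/p_y.
Hence y/x = ((1/2)·p_x/p_y)^(1/(2/3)), i.e. raised to the 1.5 power.
With the ratio pinned down, the budget gives x* = I/(p_x + p_y·(y/x)) and y* = (y/x)·x*.
Numerically y/x = 0.142427, so x* = 52/(6 + 11·0.142427) = 6.8722.

x* = 6.8722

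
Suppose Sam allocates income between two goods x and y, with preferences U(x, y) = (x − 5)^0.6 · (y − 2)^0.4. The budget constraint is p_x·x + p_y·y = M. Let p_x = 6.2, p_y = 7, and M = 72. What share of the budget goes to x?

share on x = 0.6556

This is Cobb-Douglas in (x−5, y−2): tangency gives 0.6·p_y·(y−2) = 0.4·p_x·(x−5).
After buying the subsistence bundle (5, 2), a share 0.6 of the remaining income goes to x: x* = 5 + 0.6·(M − 5p_x − 2p_y)/p_x.
Discretionary income = 72 − 5·6.2 − 2·7 = 27; x* = 5 + 0.6·27/6.2 = 7.6129; y* = 2 + 0.4·27/7 = 3.5429.
Expenditure on x: 6.2·7.6129 = 47.2; share = 0.6556.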